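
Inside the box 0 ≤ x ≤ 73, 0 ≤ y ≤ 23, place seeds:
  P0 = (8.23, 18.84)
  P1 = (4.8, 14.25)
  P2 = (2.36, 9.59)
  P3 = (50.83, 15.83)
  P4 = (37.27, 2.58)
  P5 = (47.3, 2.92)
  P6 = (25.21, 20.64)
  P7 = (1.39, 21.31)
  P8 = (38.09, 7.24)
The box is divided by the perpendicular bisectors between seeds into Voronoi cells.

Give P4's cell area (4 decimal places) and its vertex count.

Area of P4's cell: 130.0131 (5 vertices)

1. box [0,73]×[0,23]: [(0, 0) (73, 0) (73, 23) (0, 23)]
2. ⊥bis P4·P0 via (22.75,10.71): [(16.7533, 0) (73, 0) (73, 23) (29.6314, 23)]  |A|=1145.5763
3. ⊥bis P4·P1 via (21.035,8.415): [(20.2643, 6.2705) (18.0106, 0) (73, 0) (73, 23) (29.6314, 23)]  |A|=1141.6344
4. ⊥bis P4·P2 via (19.815,6.085): [(20.2643, 6.2705) (19.3306, 3.6729) (18.5931, 0) (73, 0) (73, 23) (29.6314, 23)]  |A|=1140.5646
5. ⊥bis P4·P3 via (44.05,9.205): [(20.2643, 6.2705) (19.3306, 3.6729) (18.5931, 0) (53.0446, 0) (30.5704, 23) (29.6314, 23)]  |A|=423.1363
6. ⊥bis P4·P5 via (42.285,2.75): [(20.2643, 6.2705) (19.3306, 3.6729) (18.5931, 0) (42.3782, 0) (41.9949, 11.3082) (30.5704, 23) (29.6314, 23)]  |A|=362.8278
7. ⊥bis P4·P6 via (31.24,11.61): [(19.327, 3.6548) (18.5931, 0) (42.3782, 0) (41.9949, 11.3082) (37.5698, 15.8369)]  |A|=241.3595
8. ⊥bis P4·P7 via (19.33,11.945): [(19.327, 3.6548) (18.5931, 0) (42.3782, 0) (41.9949, 11.3082) (37.5698, 15.8369)]  |A|=241.3595
9. ⊥bis P4·P8 via (37.68,4.91): [(24.6423, 7.2042) (19.327, 3.6548) (18.5931, 0) (42.3782, 0) (42.239, 4.1078)]  |A|=130.0131
10. canonical 5-gon: [(24.6423, 7.2042) (19.327, 3.6548) (18.5931, 0) (42.3782, 0) (42.239, 4.1078)]
11. shoelace: 130.0131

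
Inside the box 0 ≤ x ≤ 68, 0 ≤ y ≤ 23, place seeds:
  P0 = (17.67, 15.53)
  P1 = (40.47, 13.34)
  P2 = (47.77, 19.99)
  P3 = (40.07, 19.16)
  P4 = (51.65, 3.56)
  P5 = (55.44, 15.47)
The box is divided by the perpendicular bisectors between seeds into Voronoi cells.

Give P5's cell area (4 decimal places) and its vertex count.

1. box [0,68]×[0,23]: [(0, 0) (68, 0) (68, 23) (0, 23)]
2. ⊥bis P5·P0 via (36.555,15.5): [(36.5304, 0) (68, 0) (68, 23) (36.5669, 23)]  |A|=723.3811
3. ⊥bis P5·P1 via (47.955,14.405): [(50.0046, 0) (68, 0) (68, 23) (46.7321, 23)]  |A|=451.5283
4. ⊥bis P5·P2 via (51.605,17.73): [(48.2838, 12.0942) (50.0046, 0) (68, 0) (68, 23) (54.7107, 23)]  |A|=408.0219
5. ⊥bis P5·P3 via (47.755,17.315): [(48.2838, 12.0942) (50.0046, 0) (68, 0) (68, 23) (54.7107, 23)]  |A|=408.0219
6. ⊥bis P5·P4 via (53.545,9.515): [(48.2838, 12.0942) (48.4187, 11.1463) (68, 4.9151) (68, 23) (54.7107, 23)]  |A|=259.6084
7. canonical 5-gon: [(48.2838, 12.0942) (48.4187, 11.1463) (68, 4.9151) (68, 23) (54.7107, 23)]
8. shoelace: 259.6084

Area of P5's cell: 259.6084 (5 vertices)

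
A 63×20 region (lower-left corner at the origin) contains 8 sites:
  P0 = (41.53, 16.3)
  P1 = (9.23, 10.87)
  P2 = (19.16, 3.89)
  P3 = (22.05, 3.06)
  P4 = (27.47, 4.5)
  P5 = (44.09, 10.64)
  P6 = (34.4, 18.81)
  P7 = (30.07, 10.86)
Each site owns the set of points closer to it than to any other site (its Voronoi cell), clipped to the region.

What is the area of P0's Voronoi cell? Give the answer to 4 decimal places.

1. box [0,63]×[0,20]: [(0, 0) (63, 0) (63, 20) (0, 20)]
2. ⊥bis P0·P1 via (25.38,13.585): [(27.6638, 0) (63, 0) (63, 20) (24.3016, 20)]  |A|=740.3464
3. ⊥bis P0·P2 via (30.345,10.095): [(35.9453, 0) (63, 0) (63, 20) (24.8501, 20)]  |A|=652.046
4. ⊥bis P0·P3 via (31.79,9.68): [(25.1801, 19.4051) (38.3692, 0) (63, 0) (63, 20) (24.8501, 20)]  |A|=628.5278
5. ⊥bis P0·P4 via (34.5,10.4): [(43.2283, 0) (63, 0) (63, 20) (26.4431, 20)]  |A|=563.2859
6. ⊥bis P0·P5 via (42.81,13.47): [(34.9189, 9.9009) (57.2474, 20) (26.4431, 20)]  |A|=155.5483
7. ⊥bis P0·P6 via (37.965,17.555): [(35.3371, 10.09) (57.2474, 20) (38.8257, 20)]  |A|=91.2793
8. ⊥bis P0·P7 via (35.8,13.58): [(36.2396, 12.6539) (37.082, 10.8793) (57.2474, 20) (38.8257, 20)]  |A|=89.3986
9. canonical 4-gon: [(36.2396, 12.6539) (37.082, 10.8793) (57.2474, 20) (38.8257, 20)]
10. shoelace: 89.3986

Area of P0's cell: 89.3986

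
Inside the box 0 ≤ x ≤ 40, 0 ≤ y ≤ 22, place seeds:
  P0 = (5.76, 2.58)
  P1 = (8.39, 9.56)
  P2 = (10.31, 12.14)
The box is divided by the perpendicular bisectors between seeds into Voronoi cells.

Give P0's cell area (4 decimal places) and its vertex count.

1. box [0,40]×[0,22]: [(0, 0) (40, 0) (40, 22) (0, 22)]
2. ⊥bis P0·P1 via (7.075,6.07): [(0, 8.7358) (0, 0) (23.1847, 0)]  |A|=101.2685
3. ⊥bis P0·P2 via (8.035,7.36): [(0, 8.7358) (0, 0) (23.1847, 0)]  |A|=101.2685
4. canonical 3-gon: [(0, 8.7358) (0, 0) (23.1847, 0)]
5. shoelace: 101.2685

Area of P0's cell: 101.2685 (3 vertices)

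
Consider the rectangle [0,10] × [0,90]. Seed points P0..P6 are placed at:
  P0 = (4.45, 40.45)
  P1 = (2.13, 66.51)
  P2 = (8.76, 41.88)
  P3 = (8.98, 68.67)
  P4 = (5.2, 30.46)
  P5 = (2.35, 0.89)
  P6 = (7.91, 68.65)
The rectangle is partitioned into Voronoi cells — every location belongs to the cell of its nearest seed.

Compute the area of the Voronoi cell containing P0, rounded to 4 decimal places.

Area of P0's cell: 99.2280

1. box [0,10]×[0,90]: [(0, 0) (10, 0) (10, 90) (0, 90)]
2. ⊥bis P0·P1 via (3.29,53.48): [(0, 53.1871) (0, 0) (10, 0) (10, 54.0774)]  |A|=536.3223
3. ⊥bis P0·P2 via (6.605,41.165): [(2.5412, 53.4133) (0, 53.1871) (0, 0) (10, 0) (10, 30.9325)]  |A|=450.0056
4. ⊥bis P0·P3 via (6.715,54.56): [(2.5412, 53.4133) (0, 53.1871) (0, 0) (10, 0) (10, 30.9325)]  |A|=450.0056
5. ⊥bis P0·P4 via (4.825,35.455): [(8.4102, 35.7242) (2.5412, 53.4133) (0, 53.1871) (0, 35.0928)]  |A|=99.228
6. ⊥bis P0·P5 via (3.4,20.67): [(8.4102, 35.7242) (2.5412, 53.4133) (0, 53.1871) (0, 35.0928)]  |A|=99.228
7. ⊥bis P0·P6 via (6.18,54.55): [(8.4102, 35.7242) (2.5412, 53.4133) (0, 53.1871) (0, 35.0928)]  |A|=99.228
8. canonical 4-gon: [(8.4102, 35.7242) (2.5412, 53.4133) (0, 53.1871) (0, 35.0928)]
9. shoelace: 99.228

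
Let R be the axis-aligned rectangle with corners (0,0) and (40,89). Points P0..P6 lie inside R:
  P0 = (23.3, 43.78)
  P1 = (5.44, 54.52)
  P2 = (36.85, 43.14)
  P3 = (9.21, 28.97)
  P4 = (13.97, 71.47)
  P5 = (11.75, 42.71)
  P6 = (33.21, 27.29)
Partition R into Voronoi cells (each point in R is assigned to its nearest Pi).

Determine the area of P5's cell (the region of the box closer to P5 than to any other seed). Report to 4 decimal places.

1. box [0,40]×[0,89]: [(0, 0) (40, 0) (40, 89) (0, 89)]
2. ⊥bis P5·P0 via (17.525,43.245): [(0, 0) (21.5312, 0) (13.2862, 89) (0, 89)]  |A|=1549.3775
3. ⊥bis P5·P1 via (8.595,48.615): [(0, 44.0228) (0, 0) (21.5312, 0) (16.6298, 52.9079)]  |A|=935.6322
4. ⊥bis P5·P2 via (24.3,42.925): [(0, 44.0228) (0, 0) (21.5312, 0) (16.6298, 52.9079)]  |A|=935.6322
5. ⊥bis P5·P3 via (10.48,35.84): [(0, 44.0228) (0, 37.7774) (18.3457, 34.3859) (16.6298, 52.9079)]  |A|=218.9201
6. ⊥bis P5·P4 via (12.86,57.09): [(0, 44.0228) (0, 37.7774) (18.3457, 34.3859) (16.6298, 52.9079)]  |A|=218.9201
7. ⊥bis P5·P6 via (22.48,35): [(0, 44.0228) (0, 37.7774) (18.3457, 34.3859) (16.6298, 52.9079)]  |A|=218.9201
8. canonical 4-gon: [(0, 44.0228) (0, 37.7774) (18.3457, 34.3859) (16.6298, 52.9079)]
9. shoelace: 218.9201

Area of P5's cell: 218.9201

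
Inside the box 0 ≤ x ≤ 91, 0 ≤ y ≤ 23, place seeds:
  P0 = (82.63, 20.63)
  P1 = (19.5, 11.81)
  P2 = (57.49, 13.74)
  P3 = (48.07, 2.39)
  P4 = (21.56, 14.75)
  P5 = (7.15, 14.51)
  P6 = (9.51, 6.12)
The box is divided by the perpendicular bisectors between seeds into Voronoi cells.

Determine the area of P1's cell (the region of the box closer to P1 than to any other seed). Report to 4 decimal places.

1. box [0,91]×[0,23]: [(0, 0) (91, 0) (91, 23) (0, 23)]
2. ⊥bis P1·P0 via (51.065,16.22): [(0, 0) (53.3311, 0) (50.1178, 23) (0, 23)]  |A|=1189.6621
3. ⊥bis P1·P2 via (38.495,12.775): [(0, 0) (39.144, 0) (37.9755, 23) (0, 23)]  |A|=886.8748
4. ⊥bis P1·P3 via (33.785,7.1): [(0, 0) (31.444, 0) (38.116, 20.2355) (37.9755, 23) (0, 23)]  |A|=808.9682
5. ⊥bis P1·P4 via (20.53,13.28): [(0, 0) (31.444, 0) (32.9527, 4.5757) (6.6578, 23) (0, 23)]  |A|=512.227
6. ⊥bis P1·P5 via (13.325,13.16): [(10.4479, 0) (31.444, 0) (32.9527, 4.5757) (14.3048, 17.6418)]  |A|=237.7245
7. ⊥bis P1·P6 via (14.505,8.965): [(12.9896, 11.6257) (19.6112, 0) (31.444, 0) (32.9527, 4.5757) (14.3048, 17.6418)]  |A|=184.4598
8. canonical 5-gon: [(12.9896, 11.6257) (19.6112, 0) (31.444, 0) (32.9527, 4.5757) (14.3048, 17.6418)]
9. shoelace: 184.4598

Area of P1's cell: 184.4598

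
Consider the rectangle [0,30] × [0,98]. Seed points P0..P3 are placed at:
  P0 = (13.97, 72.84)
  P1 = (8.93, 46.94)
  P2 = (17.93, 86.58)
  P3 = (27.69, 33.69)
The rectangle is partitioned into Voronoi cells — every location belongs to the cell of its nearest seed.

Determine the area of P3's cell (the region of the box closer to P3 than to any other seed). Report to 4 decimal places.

Area of P3's cell: 1068.7857

1. box [0,30]×[0,98]: [(0, 0) (30, 0) (30, 98) (0, 98)]
2. ⊥bis P3·P0 via (20.83,53.265): [(0, 45.9652) (0, 0) (30, 0) (30, 56.4786)]  |A|=1536.6568
3. ⊥bis P3·P1 via (18.31,40.315): [(29.6361, 56.3511) (0, 14.3908) (0, 0) (30, 0) (30, 56.4786)]  |A|=1068.7857
4. ⊥bis P3·P2 via (22.81,60.135): [(29.6361, 56.3511) (0, 14.3908) (0, 0) (30, 0) (30, 56.4786)]  |A|=1068.7857
5. canonical 5-gon: [(29.6361, 56.3511) (0, 14.3908) (0, 0) (30, 0) (30, 56.4786)]
6. shoelace: 1068.7857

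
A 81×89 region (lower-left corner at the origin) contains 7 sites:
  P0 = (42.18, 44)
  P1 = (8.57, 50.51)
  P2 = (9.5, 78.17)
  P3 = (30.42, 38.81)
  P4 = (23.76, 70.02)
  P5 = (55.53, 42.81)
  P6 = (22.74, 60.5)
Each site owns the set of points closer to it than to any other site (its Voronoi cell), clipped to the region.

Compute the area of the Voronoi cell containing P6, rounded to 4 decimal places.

Area of P6's cell: 342.1994

1. box [0,81]×[0,89]: [(0, 0) (81, 0) (81, 89) (0, 89)]
2. ⊥bis P6·P0 via (32.46,52.25): [(0, 14.0062) (63.6521, 89) (0, 89)]  |A|=2386.757
3. ⊥bis P6·P1 via (15.655,55.505): [(0, 77.7103) (24.5337, 42.9113) (63.6521, 89) (0, 89)]  |A|=1605.3091
4. ⊥bis P6·P2 via (16.12,69.335): [(9.4357, 64.3265) (24.5337, 42.9113) (63.6521, 89) (42.3648, 89)]  |A|=1029.4032
5. ⊥bis P6·P3 via (26.58,49.655): [(9.4357, 64.3265) (21.1378, 47.728) (31.8375, 51.5166) (63.6521, 89) (42.3648, 89)]  |A|=997.2021
6. ⊥bis P6·P4 via (23.25,65.26): [(12.2539, 66.4382) (9.4357, 64.3265) (21.1378, 47.728) (31.8375, 51.5166) (41.8142, 63.271)]  |A|=342.1994
7. ⊥bis P6·P5 via (39.135,51.655): [(12.2539, 66.4382) (9.4357, 64.3265) (21.1378, 47.728) (31.8375, 51.5166) (41.8142, 63.271)]  |A|=342.1994
8. canonical 5-gon: [(12.2539, 66.4382) (9.4357, 64.3265) (21.1378, 47.728) (31.8375, 51.5166) (41.8142, 63.271)]
9. shoelace: 342.1994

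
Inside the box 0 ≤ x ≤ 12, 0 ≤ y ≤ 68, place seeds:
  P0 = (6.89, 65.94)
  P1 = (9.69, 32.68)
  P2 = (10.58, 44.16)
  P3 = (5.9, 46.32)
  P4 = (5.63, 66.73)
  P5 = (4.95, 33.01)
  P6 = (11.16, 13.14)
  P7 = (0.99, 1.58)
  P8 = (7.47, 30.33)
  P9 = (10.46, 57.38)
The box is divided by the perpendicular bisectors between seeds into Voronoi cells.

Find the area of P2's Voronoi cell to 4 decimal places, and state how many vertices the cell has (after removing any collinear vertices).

Area of P2's cell: 48.2237 (5 vertices)

1. box [0,12]×[0,68]: [(0, 0) (12, 0) (12, 68) (0, 68)]
2. ⊥bis P2·P0 via (8.735,55.05): [(0, 53.5701) (0, 0) (12, 0) (12, 55.6032)]  |A|=655.0396
3. ⊥bis P2·P1 via (10.135,38.42): [(0, 53.5701) (0, 39.2057) (12, 38.2754) (12, 55.6032)]  |A|=190.1527
4. ⊥bis P2·P3 via (8.24,45.24): [(5.2665, 38.7974) (12, 38.2754) (12, 53.3867)]  |A|=50.8757
5. ⊥bis P2·P4 via (8.105,55.445): [(5.2665, 38.7974) (12, 38.2754) (12, 53.3867)]  |A|=50.8757
6. ⊥bis P2·P5 via (7.765,38.585): [(5.6592, 39.6483) (7.7212, 38.6071) (12, 38.2754) (12, 53.3867)]  |A|=49.7941
7. ⊥bis P2·P6 via (10.87,28.65): [(5.6592, 39.6483) (7.7212, 38.6071) (12, 38.2754) (12, 53.3867)]  |A|=49.7941
8. ⊥bis P2·P7 via (5.785,22.87): [(5.6592, 39.6483) (7.7212, 38.6071) (12, 38.2754) (12, 53.3867)]  |A|=49.7941
9. ⊥bis P2·P8 via (9.025,37.245): [(5.6592, 39.6483) (7.7212, 38.6071) (12, 38.2754) (12, 53.3867)]  |A|=49.7941
10. ⊥bis P2·P9 via (10.52,50.77): [(10.7935, 50.7725) (5.6592, 39.6483) (7.7212, 38.6071) (12, 38.2754) (12, 50.7834)]  |A|=48.2237
11. canonical 5-gon: [(10.7935, 50.7725) (5.6592, 39.6483) (7.7212, 38.6071) (12, 38.2754) (12, 50.7834)]
12. shoelace: 48.2237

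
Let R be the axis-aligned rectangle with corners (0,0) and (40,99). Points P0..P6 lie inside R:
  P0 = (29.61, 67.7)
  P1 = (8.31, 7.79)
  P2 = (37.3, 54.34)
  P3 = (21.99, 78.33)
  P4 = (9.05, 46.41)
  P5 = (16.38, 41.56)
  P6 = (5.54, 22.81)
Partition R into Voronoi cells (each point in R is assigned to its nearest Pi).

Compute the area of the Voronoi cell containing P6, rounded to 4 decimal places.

Area of P6's cell: 384.2274

1. box [0,40]×[0,99]: [(0, 0) (40, 0) (40, 99) (0, 99)]
2. ⊥bis P6·P0 via (17.575,45.255): [(0, 54.6787) (0, 0) (40, 0) (40, 33.2307)]  |A|=1758.1886
3. ⊥bis P6·P1 via (6.925,15.3): [(0, 54.6787) (0, 14.0229) (40, 21.3997) (40, 33.2307)]  |A|=1049.7366
4. ⊥bis P6·P2 via (21.42,38.575): [(11.6166, 48.4499) (0, 54.6787) (0, 14.0229) (38.7075, 21.1614)]  |A|=860.9713
5. ⊥bis P6·P3 via (13.765,50.57): [(11.6166, 48.4499) (0.1262, 54.611) (0, 54.6484) (0, 14.0229) (38.7075, 21.1614)]  |A|=860.9694
6. ⊥bis P6·P4 via (7.295,34.61): [(28.485, 31.4584) (0, 35.695) (0, 14.0229) (38.7075, 21.1614)]  |A|=544.4388
7. ⊥bis P6·P5 via (10.96,32.185): [(6.5821, 34.716) (0, 35.695) (0, 14.0229) (32.1268, 19.9477)]  |A|=384.2274
8. canonical 4-gon: [(6.5821, 34.716) (0, 35.695) (0, 14.0229) (32.1268, 19.9477)]
9. shoelace: 384.2274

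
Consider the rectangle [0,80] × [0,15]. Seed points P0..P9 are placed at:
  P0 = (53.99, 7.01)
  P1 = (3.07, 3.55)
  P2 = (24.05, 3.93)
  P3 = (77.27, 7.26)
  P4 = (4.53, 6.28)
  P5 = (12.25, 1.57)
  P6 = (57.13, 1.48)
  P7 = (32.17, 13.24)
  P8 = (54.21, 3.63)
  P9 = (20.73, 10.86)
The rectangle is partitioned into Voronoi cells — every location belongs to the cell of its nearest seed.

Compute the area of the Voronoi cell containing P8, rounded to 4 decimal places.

1. box [0,80]×[0,15]: [(0, 0) (80, 0) (80, 15) (0, 15)]
2. ⊥bis P8·P0 via (54.1,5.32): [(0, 1.7987) (0, 0) (80, 0) (80, 7.0058)]  |A|=352.1799
3. ⊥bis P8·P1 via (28.64,3.59): [(28.6399, 3.6628) (28.6456, 0) (80, 0) (80, 7.0058)]  |A|=273.9606
4. ⊥bis P8·P2 via (39.13,3.78): [(39.1356, 4.346) (39.0924, 0) (80, 0) (80, 7.0058)]  |A|=232.0357
5. ⊥bis P8·P3 via (65.74,5.445): [(65.6414, 6.0712) (39.1356, 4.346) (39.0924, 0) (66.5971, 0)]  |A|=141.0532
6. ⊥bis P8·P4 via (29.37,4.955): [(65.6414, 6.0712) (39.1356, 4.346) (39.0924, 0) (66.5971, 0)]  |A|=141.0532
7. ⊥bis P8·P5 via (33.23,2.6): [(65.6414, 6.0712) (39.1356, 4.346) (39.0924, 0) (66.5971, 0)]  |A|=141.0532
8. ⊥bis P8·P6 via (55.67,2.555): [(57.8874, 5.5665) (39.1356, 4.346) (39.0924, 0) (53.7888, 0)]  |A|=81.6248
9. ⊥bis P8·P7 via (43.19,8.435): [(57.8874, 5.5665) (41.4734, 4.4982) (39.5121, 0) (53.7888, 0)]  |A|=75.6041
10. ⊥bis P8·P9 via (37.47,7.245): [(57.8874, 5.5665) (41.4734, 4.4982) (39.5121, 0) (53.7888, 0)]  |A|=75.6041
11. canonical 4-gon: [(57.8874, 5.5665) (41.4734, 4.4982) (39.5121, 0) (53.7888, 0)]
12. shoelace: 75.6041

Area of P8's cell: 75.6041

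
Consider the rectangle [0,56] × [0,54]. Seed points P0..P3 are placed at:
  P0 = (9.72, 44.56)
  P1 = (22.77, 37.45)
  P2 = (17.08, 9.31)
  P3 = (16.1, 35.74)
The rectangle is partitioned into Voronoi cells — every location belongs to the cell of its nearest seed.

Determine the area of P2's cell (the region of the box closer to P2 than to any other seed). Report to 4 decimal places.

Area of P2's cell: 1154.6559

1. box [0,56]×[0,54]: [(0, 0) (56, 0) (56, 54) (0, 54)]
2. ⊥bis P2·P0 via (13.4,26.935): [(0, 24.1372) (0, 0) (56, 0) (56, 35.8296)]  |A|=1679.0702
3. ⊥bis P2·P1 via (19.925,23.38): [(7.9605, 25.7993) (0, 24.1372) (0, 0) (56, 0) (56, 16.0855)]  |A|=1204.8213
4. ⊥bis P2·P3 via (16.59,22.525): [(22.9814, 22.762) (0, 21.9099) (0, 0) (56, 0) (56, 16.0855)]  |A|=1154.6559
5. canonical 5-gon: [(22.9814, 22.762) (0, 21.9099) (0, 0) (56, 0) (56, 16.0855)]
6. shoelace: 1154.6559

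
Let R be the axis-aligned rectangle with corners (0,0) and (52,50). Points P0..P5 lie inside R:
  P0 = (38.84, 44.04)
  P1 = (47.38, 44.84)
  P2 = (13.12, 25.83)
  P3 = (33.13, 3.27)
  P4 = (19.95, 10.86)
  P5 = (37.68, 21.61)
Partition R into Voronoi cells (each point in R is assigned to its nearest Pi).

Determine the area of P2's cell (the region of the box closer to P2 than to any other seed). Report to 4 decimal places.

Area of P2's cell: 786.4839

1. box [0,52]×[0,50]: [(0, 0) (52, 0) (52, 50) (0, 50)]
2. ⊥bis P2·P0 via (25.98,34.935): [(0, 0) (50.7143, 0) (15.3138, 50) (0, 50)]  |A|=1650.7036
3. ⊥bis P2·P1 via (30.25,35.335): [(0, 0) (49.8565, 0) (46.7482, 5.6017) (15.3138, 50) (0, 50)]  |A|=1648.301
4. ⊥bis P2·P3 via (23.125,14.55): [(0, 0) (6.7208, 0) (33.7441, 23.9688) (15.3138, 50) (0, 50)]  |A|=1123.467
5. ⊥bis P2·P4 via (16.535,18.345): [(0, 10.801) (32.552, 25.6527) (15.3138, 50) (0, 50)]  |A|=824.4283
6. ⊥bis P2·P5 via (25.4,23.72): [(0, 10.801) (25.152, 22.2765) (27.0639, 33.404) (15.3138, 50) (0, 50)]  |A|=786.4839
7. canonical 5-gon: [(0, 10.801) (25.152, 22.2765) (27.0639, 33.404) (15.3138, 50) (0, 50)]
8. shoelace: 786.4839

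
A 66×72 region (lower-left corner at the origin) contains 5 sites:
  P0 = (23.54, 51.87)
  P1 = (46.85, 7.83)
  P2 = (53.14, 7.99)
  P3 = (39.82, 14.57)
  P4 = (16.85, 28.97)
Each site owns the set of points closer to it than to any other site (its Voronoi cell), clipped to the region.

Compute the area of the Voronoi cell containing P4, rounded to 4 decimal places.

Area of P4's cell: 1116.7876

1. box [0,66]×[0,72]: [(0, 0) (66, 0) (66, 72) (0, 72)]
2. ⊥bis P4·P0 via (20.195,40.42): [(0, 46.3198) (0, 0) (66, 0) (66, 27.0385)]  |A|=2420.8239
3. ⊥bis P4·P1 via (31.85,18.4): [(42.7281, 33.8372) (0, 46.3198) (0, 0) (18.8841, 0)]  |A|=1309.0702
4. ⊥bis P4·P2 via (34.995,18.48): [(42.7281, 33.8372) (0, 46.3198) (0, 0) (18.8841, 0)]  |A|=1309.0702
5. ⊥bis P4·P3 via (28.335,21.77): [(36.9569, 35.5232) (0, 46.3198) (0, 0) (14.6873, 0)]  |A|=1116.7876
6. canonical 4-gon: [(36.9569, 35.5232) (0, 46.3198) (0, 0) (14.6873, 0)]
7. shoelace: 1116.7876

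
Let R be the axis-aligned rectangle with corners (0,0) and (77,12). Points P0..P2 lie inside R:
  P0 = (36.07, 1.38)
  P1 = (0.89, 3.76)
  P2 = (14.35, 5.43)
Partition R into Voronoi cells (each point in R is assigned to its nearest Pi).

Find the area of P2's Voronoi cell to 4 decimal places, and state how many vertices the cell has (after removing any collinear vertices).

1. box [0,77]×[0,12]: [(0, 0) (77, 0) (77, 12) (0, 12)]
2. ⊥bis P2·P0 via (25.21,3.405): [(0, 0) (24.5751, 0) (26.8127, 12) (0, 12)]  |A|=308.3265
3. ⊥bis P2·P1 via (7.62,4.595): [(8.1901, 0) (24.5751, 0) (26.8127, 12) (6.7013, 12)]  |A|=218.9783
4. canonical 4-gon: [(8.1901, 0) (24.5751, 0) (26.8127, 12) (6.7013, 12)]
5. shoelace: 218.9783

Area of P2's cell: 218.9783 (4 vertices)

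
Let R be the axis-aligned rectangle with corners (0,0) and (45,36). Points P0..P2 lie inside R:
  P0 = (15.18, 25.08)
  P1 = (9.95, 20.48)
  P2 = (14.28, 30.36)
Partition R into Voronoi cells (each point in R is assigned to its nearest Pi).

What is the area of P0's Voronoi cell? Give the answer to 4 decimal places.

1. box [0,45]×[0,36]: [(0, 0) (45, 0) (45, 36) (0, 36)]
2. ⊥bis P0·P1 via (12.565,22.78): [(32.6009, 0) (45, 0) (45, 36) (0.9375, 36)]  |A|=1016.3086
3. ⊥bis P0·P2 via (14.73,27.72): [(9.0688, 26.755) (32.6009, 0) (45, 0) (45, 32.8797)]  |A|=756.5712
4. canonical 4-gon: [(9.0688, 26.755) (32.6009, 0) (45, 0) (45, 32.8797)]
5. shoelace: 756.5712

Area of P0's cell: 756.5712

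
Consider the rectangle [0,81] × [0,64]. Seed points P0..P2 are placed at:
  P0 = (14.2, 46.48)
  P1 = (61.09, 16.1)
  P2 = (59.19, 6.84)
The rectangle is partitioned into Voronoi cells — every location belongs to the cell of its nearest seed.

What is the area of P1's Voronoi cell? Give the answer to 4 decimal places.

Area of P1's cell: 1989.6591

1. box [0,81]×[0,64]: [(0, 0) (81, 0) (81, 64) (0, 64)]
2. ⊥bis P1·P0 via (37.645,31.29): [(17.3722, 0) (81, 0) (81, 64) (58.8378, 64)]  |A|=2745.2795
3. ⊥bis P1·P2 via (60.14,11.47): [(28.95, 17.8697) (81, 7.1899) (81, 64) (58.8378, 64)]  |A|=1989.6591
4. canonical 4-gon: [(28.95, 17.8697) (81, 7.1899) (81, 64) (58.8378, 64)]
5. shoelace: 1989.6591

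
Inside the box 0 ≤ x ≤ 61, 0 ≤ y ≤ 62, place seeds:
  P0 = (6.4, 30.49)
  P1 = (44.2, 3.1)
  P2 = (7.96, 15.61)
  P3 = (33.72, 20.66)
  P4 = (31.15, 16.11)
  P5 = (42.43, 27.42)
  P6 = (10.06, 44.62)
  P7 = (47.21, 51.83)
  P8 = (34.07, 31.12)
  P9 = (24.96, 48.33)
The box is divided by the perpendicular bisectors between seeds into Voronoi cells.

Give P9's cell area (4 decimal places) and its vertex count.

Area of P9's cell: 443.8530 (4 vertices)

1. box [0,61]×[0,62]: [(0, 0) (61, 0) (61, 62) (0, 62)]
2. ⊥bis P9·P0 via (15.68,39.41): [(0, 55.7228) (53.5612, 0) (61, 0) (61, 62) (0, 62)]  |A|=2289.7103
3. ⊥bis P9·P1 via (34.58,25.715): [(0, 55.7228) (30.5085, 23.9831) (61, 36.9536) (61, 62) (0, 62)]  |A|=1637.1221
4. ⊥bis P9·P2 via (16.46,31.97): [(0, 55.7228) (29.1876, 25.3572) (31.2365, 24.2927) (61, 36.9536) (61, 62) (0, 62)]  |A|=1636.4174
5. ⊥bis P9·P3 via (29.34,34.495): [(0, 55.7228) (22.4891, 32.3261) (61, 44.5182) (61, 62) (0, 62)]  |A|=1312.2585
6. ⊥bis P9·P4 via (28.055,32.22): [(0, 55.7228) (22.4891, 32.3261) (61, 44.5182) (61, 62) (0, 62)]  |A|=1312.2585
7. ⊥bis P9·P5 via (33.695,37.875): [(0, 55.7228) (22.4891, 32.3261) (29.8382, 34.6527) (61, 60.6879) (61, 62) (0, 62)]  |A|=1060.3197
8. ⊥bis P9·P6 via (17.51,46.475): [(20.5239, 34.3706) (22.4891, 32.3261) (29.8382, 34.6527) (61, 60.6879) (61, 62) (13.6444, 62)]  |A|=807.4106
9. ⊥bis P9·P7 via (36.085,50.08): [(20.5239, 34.3706) (22.4891, 32.3261) (29.8382, 34.6527) (37.5043, 41.0576) (34.2099, 62) (13.6444, 62)]  |A|=511.4722
10. ⊥bis P9·P8 via (29.515,39.725): [(20.393, 34.8963) (37.0837, 43.7314) (34.2099, 62) (13.6444, 62)]  |A|=443.853
11. canonical 4-gon: [(20.393, 34.8963) (37.0837, 43.7314) (34.2099, 62) (13.6444, 62)]
12. shoelace: 443.853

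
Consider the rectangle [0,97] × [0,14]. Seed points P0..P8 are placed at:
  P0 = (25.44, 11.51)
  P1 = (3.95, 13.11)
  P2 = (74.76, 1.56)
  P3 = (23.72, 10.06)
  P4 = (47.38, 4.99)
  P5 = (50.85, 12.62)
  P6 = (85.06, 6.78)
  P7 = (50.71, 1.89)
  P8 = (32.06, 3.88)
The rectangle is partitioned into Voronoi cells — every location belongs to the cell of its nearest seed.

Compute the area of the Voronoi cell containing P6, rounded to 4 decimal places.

1. box [0,97]×[0,14]: [(0, 0) (97, 0) (97, 14) (0, 14)]
2. ⊥bis P6·P0 via (55.25,9.145): [(54.5245, 0) (97, 0) (97, 14) (55.6352, 14)]  |A|=586.8825
3. ⊥bis P6·P1 via (44.505,9.945): [(54.5245, 0) (97, 0) (97, 14) (55.6352, 14)]  |A|=586.8825
4. ⊥bis P6·P2 via (79.91,4.17): [(82.0233, 0) (97, 0) (97, 14) (74.9282, 14)]  |A|=259.3393
5. ⊥bis P6·P3 via (54.39,8.42): [(82.0233, 0) (97, 0) (97, 14) (74.9282, 14)]  |A|=259.3393
6. ⊥bis P6·P4 via (66.22,5.885): [(82.0233, 0) (97, 0) (97, 14) (74.9282, 14)]  |A|=259.3393
7. ⊥bis P6·P5 via (67.955,9.7): [(82.0233, 0) (97, 0) (97, 14) (74.9282, 14)]  |A|=259.3393
8. ⊥bis P6·P7 via (67.885,4.335): [(82.0233, 0) (97, 0) (97, 14) (74.9282, 14)]  |A|=259.3393
9. ⊥bis P6·P8 via (58.56,5.33): [(82.0233, 0) (97, 0) (97, 14) (74.9282, 14)]  |A|=259.3393
10. canonical 4-gon: [(82.0233, 0) (97, 0) (97, 14) (74.9282, 14)]
11. shoelace: 259.3393

Area of P6's cell: 259.3393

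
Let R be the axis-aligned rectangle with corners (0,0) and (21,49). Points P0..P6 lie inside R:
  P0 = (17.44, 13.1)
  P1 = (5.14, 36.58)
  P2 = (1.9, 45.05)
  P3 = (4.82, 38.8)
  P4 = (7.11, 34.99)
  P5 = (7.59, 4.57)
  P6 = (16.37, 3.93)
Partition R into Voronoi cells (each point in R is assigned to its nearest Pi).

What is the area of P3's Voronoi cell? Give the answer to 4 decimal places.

1. box [0,21]×[0,49]: [(0, 0) (21, 0) (21, 49) (0, 49)]
2. ⊥bis P3·P0 via (11.13,25.95): [(0, 20.4846) (21, 30.7967) (21, 49) (0, 49)]  |A|=490.5466
3. ⊥bis P3·P1 via (4.98,37.69): [(0, 36.9722) (21, 39.9992) (21, 49) (0, 49)]  |A|=220.8008
4. ⊥bis P3·P2 via (3.36,41.925): [(0, 40.3552) (0, 36.9722) (21, 39.9992) (21, 49) (18.5034, 49)]  |A|=140.8218
5. ⊥bis P3·P4 via (5.965,36.895): [(0, 40.3552) (0, 36.9722) (8.0157, 38.1276) (21, 45.9318) (21, 49) (18.5034, 49)]  |A|=102.3065
6. ⊥bis P3·P5 via (6.205,21.685): [(0, 40.3552) (0, 36.9722) (8.0157, 38.1276) (21, 45.9318) (21, 49) (18.5034, 49)]  |A|=102.3065
7. ⊥bis P3·P6 via (10.595,21.365): [(0, 40.3552) (0, 36.9722) (8.0157, 38.1276) (21, 45.9318) (21, 49) (18.5034, 49)]  |A|=102.3065
8. canonical 6-gon: [(0, 40.3552) (0, 36.9722) (8.0157, 38.1276) (21, 45.9318) (21, 49) (18.5034, 49)]
9. shoelace: 102.3065

Area of P3's cell: 102.3065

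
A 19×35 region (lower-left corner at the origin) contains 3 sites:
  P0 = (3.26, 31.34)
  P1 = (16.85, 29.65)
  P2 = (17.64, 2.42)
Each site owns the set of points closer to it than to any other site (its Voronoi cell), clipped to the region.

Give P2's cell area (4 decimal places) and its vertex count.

Area of P2's cell: 284.5608 (5 vertices)

1. box [0,19]×[0,35]: [(0, 0) (19, 0) (19, 35) (0, 35)]
2. ⊥bis P2·P0 via (10.45,16.88): [(0, 11.6839) (0, 0) (19, 0) (19, 21.1313)]  |A|=311.7449
3. ⊥bis P2·P1 via (17.245,16.035): [(8.2243, 15.7733) (0, 11.6839) (0, 0) (19, 0) (19, 16.0859)]  |A|=284.5608
4. canonical 5-gon: [(8.2243, 15.7733) (0, 11.6839) (0, 0) (19, 0) (19, 16.0859)]
5. shoelace: 284.5608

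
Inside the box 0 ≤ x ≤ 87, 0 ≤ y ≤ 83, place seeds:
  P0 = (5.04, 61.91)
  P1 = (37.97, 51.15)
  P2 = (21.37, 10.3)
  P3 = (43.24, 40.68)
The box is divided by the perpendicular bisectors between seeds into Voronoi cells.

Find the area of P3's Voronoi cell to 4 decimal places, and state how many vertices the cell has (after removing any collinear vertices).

1. box [0,87]×[0,83]: [(0, 0) (87, 0) (87, 83) (0, 83)]
2. ⊥bis P3·P0 via (24.14,51.295): [(0, 7.8589) (0, 0) (87, 0) (87, 83) (41.7603, 83)]  |A|=5652.0413
3. ⊥bis P3·P1 via (40.605,45.915): [(13.594, 32.3192) (0, 7.8589) (0, 0) (87, 0) (87, 69.2676)]  |A|=4001.6306
4. ⊥bis P3·P2 via (32.305,25.49): [(19.0227, 35.0517) (67.7136, 0) (87, 0) (87, 69.2676)]  |A|=2692.323
5. canonical 4-gon: [(19.0227, 35.0517) (67.7136, 0) (87, 0) (87, 69.2676)]
6. shoelace: 2692.323

Area of P3's cell: 2692.3230 (4 vertices)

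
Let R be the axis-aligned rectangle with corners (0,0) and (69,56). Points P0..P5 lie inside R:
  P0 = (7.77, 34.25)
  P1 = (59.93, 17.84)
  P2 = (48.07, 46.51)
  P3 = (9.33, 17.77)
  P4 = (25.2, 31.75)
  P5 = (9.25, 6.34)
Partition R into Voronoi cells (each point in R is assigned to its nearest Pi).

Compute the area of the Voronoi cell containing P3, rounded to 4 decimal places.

Area of P3's cell: 311.4058

1. box [0,69]×[0,56]: [(0, 0) (69, 0) (69, 56) (0, 56)]
2. ⊥bis P3·P0 via (8.55,26.01): [(0, 25.2007) (0, 0) (69, 0) (69, 31.7322)]  |A|=1964.1838
3. ⊥bis P3·P1 via (34.63,17.805): [(34.6152, 28.4773) (0, 25.2007) (0, 0) (34.6546, 0)]  |A|=929.5992
4. ⊥bis P3·P2 via (28.7,32.14): [(34.6212, 24.1585) (31.6271, 28.1945) (0, 25.2007) (0, 0) (34.6546, 0)]  |A|=923.1456
5. ⊥bis P3·P4 via (17.265,24.76): [(34.6477, 5.0273) (15.5778, 26.6753) (0, 25.2007) (0, 0) (34.6546, 0)]  |A|=706.3561
6. ⊥bis P3·P5 via (9.29,12.055): [(28.5758, 11.92) (15.5778, 26.6753) (0, 25.2007) (0, 12.12)]  |A|=311.4058
7. canonical 4-gon: [(28.5758, 11.92) (15.5778, 26.6753) (0, 25.2007) (0, 12.12)]
8. shoelace: 311.4058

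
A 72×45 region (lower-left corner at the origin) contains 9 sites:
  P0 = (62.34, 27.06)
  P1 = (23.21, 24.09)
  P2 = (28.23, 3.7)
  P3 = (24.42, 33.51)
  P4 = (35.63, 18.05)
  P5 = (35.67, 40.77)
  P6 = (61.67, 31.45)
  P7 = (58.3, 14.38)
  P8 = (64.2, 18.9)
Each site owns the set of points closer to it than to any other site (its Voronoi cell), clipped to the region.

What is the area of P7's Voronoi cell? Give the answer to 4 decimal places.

Area of P7's cell: 431.4280

1. box [0,72]×[0,45]: [(0, 0) (72, 0) (72, 45) (0, 45)]
2. ⊥bis P7·P0 via (60.32,20.72): [(0, 39.9387) (0, 0) (72, 0) (72, 16.9986)]  |A|=2049.7423
3. ⊥bis P7·P1 via (40.755,19.235): [(42.7178, 26.3283) (35.4323, 0) (72, 0) (72, 16.9986)]  |A|=730.2595
4. ⊥bis P7·P2 via (43.265,9.04): [(42.7178, 26.3283) (40.2685, 17.4768) (46.4757, 0) (72, 0) (72, 16.9986)]  |A|=633.7578
5. ⊥bis P7·P3 via (41.36,23.945): [(42.7178, 26.3283) (40.2685, 17.4768) (46.4757, 0) (72, 0) (72, 16.9986)]  |A|=633.7578
6. ⊥bis P7·P4 via (46.965,16.215): [(48.3136, 24.5454) (45.0087, 4.1306) (46.4757, 0) (72, 0) (72, 16.9986)]  |A|=536.3699
7. ⊥bis P7·P5 via (46.985,27.575): [(48.3136, 24.5454) (45.0087, 4.1306) (46.4757, 0) (72, 0) (72, 16.9986)]  |A|=536.3699
8. ⊥bis P7·P6 via (59.985,22.915): [(48.3136, 24.5454) (45.0087, 4.1306) (46.4757, 0) (72, 0) (72, 16.9986)]  |A|=536.3699
9. ⊥bis P7·P8 via (61.25,16.64): [(57.4153, 21.6455) (48.3136, 24.5454) (45.0087, 4.1306) (46.4757, 0) (72, 0) (72, 2.6079)]  |A|=431.428
10. canonical 6-gon: [(57.4153, 21.6455) (48.3136, 24.5454) (45.0087, 4.1306) (46.4757, 0) (72, 0) (72, 2.6079)]
11. shoelace: 431.428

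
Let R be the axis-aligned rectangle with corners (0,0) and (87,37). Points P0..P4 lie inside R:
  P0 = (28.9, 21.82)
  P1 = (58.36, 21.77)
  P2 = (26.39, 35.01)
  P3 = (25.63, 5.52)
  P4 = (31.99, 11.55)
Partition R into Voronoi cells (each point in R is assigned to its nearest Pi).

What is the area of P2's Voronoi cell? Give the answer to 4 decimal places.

Area of P2's cell: 429.4139

1. box [0,87]×[0,37]: [(0, 0) (87, 0) (87, 37) (0, 37)]
2. ⊥bis P2·P0 via (27.645,28.415): [(0, 23.1543) (72.759, 37) (0, 37)]  |A|=503.7005
3. ⊥bis P2·P1 via (42.375,28.39): [(0, 23.1543) (43.6464, 31.46) (45.9407, 37) (0, 37)]  |A|=429.4139
4. ⊥bis P2·P3 via (26.01,20.265): [(0, 23.1543) (43.6464, 31.46) (45.9407, 37) (0, 37)]  |A|=429.4139
5. ⊥bis P2·P4 via (29.19,23.28): [(0, 23.1543) (43.6464, 31.46) (45.9407, 37) (0, 37)]  |A|=429.4139
6. canonical 4-gon: [(0, 23.1543) (43.6464, 31.46) (45.9407, 37) (0, 37)]
7. shoelace: 429.4139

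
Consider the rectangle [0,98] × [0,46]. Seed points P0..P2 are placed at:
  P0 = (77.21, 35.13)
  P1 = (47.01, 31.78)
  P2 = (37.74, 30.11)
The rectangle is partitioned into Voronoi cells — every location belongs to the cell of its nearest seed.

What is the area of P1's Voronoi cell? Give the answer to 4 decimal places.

Area of P1's cell: 895.3184

1. box [0,98]×[0,46]: [(0, 0) (98, 0) (98, 46) (0, 46)]
2. ⊥bis P1·P0 via (62.11,33.455): [(0, 0) (65.8211, 0) (60.7184, 46) (0, 46)]  |A|=2910.4082
3. ⊥bis P1·P2 via (42.375,30.945): [(47.9498, 0) (65.8211, 0) (60.7184, 46) (39.6628, 46)]  |A|=895.3184
4. canonical 4-gon: [(47.9498, 0) (65.8211, 0) (60.7184, 46) (39.6628, 46)]
5. shoelace: 895.3184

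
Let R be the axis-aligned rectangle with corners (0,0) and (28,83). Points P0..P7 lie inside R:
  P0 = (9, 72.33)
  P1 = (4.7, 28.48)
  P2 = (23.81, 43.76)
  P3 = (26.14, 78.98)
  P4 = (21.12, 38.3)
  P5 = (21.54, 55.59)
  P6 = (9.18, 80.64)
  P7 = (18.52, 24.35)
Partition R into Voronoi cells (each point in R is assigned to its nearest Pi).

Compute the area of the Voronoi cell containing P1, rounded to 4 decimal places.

Area of P1's cell: 418.7428

1. box [0,28]×[0,83]: [(0, 0) (28, 0) (28, 83) (0, 83)]
2. ⊥bis P1·P0 via (6.85,50.405): [(0, 51.0767) (0, 0) (28, 0) (28, 48.331)]  |A|=1391.7081
3. ⊥bis P1·P2 via (14.255,36.12): [(2.4912, 50.8324) (0, 51.0767) (0, 0) (28, 0) (28, 18.9298)]  |A|=1016.7131
4. ⊥bis P1·P3 via (15.42,53.73): [(2.4912, 50.8324) (0, 51.0767) (0, 0) (28, 0) (28, 18.9298)]  |A|=1016.7131
5. ⊥bis P1·P4 via (12.91,33.39): [(2.4777, 50.8338) (0, 51.0767) (0, 0) (28, 0) (28, 8.158)]  |A|=879.0559
6. ⊥bis P1·P5 via (13.12,42.035): [(4.5598, 47.3524) (0, 50.1848) (0, 0) (28, 0) (28, 8.158)]  |A|=872.9623
7. ⊥bis P1·P6 via (6.94,54.56): [(4.5598, 47.3524) (0, 50.1848) (0, 0) (28, 0) (28, 8.158)]  |A|=872.9623
8. ⊥bis P1·P7 via (11.61,26.415): [(13.4331, 32.5154) (4.5598, 47.3524) (0, 50.1848) (0, 0) (3.7161, 0)]  |A|=418.7428
9. canonical 5-gon: [(13.4331, 32.5154) (4.5598, 47.3524) (0, 50.1848) (0, 0) (3.7161, 0)]
10. shoelace: 418.7428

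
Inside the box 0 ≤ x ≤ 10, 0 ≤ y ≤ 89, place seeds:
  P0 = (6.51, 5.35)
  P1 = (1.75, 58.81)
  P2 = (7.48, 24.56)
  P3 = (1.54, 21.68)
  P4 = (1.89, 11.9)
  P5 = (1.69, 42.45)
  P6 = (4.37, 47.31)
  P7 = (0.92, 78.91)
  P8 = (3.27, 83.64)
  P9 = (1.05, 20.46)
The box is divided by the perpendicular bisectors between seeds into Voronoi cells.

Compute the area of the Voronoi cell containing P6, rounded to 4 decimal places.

1. box [0,10]×[0,89]: [(0, 0) (10, 0) (10, 89) (0, 89)]
2. ⊥bis P6·P0 via (5.44,26.33): [(0, 26.0526) (10, 26.5626) (10, 89) (0, 89)]  |A|=626.9244
3. ⊥bis P6·P1 via (3.06,53.06): [(0, 52.3629) (0, 26.0526) (10, 26.5626) (10, 54.6411)]  |A|=271.9442
4. ⊥bis P6·P2 via (5.925,35.935): [(0, 52.3629) (0, 35.125) (10, 36.4921) (10, 54.6411)]  |A|=176.9343
5. ⊥bis P6·P3 via (2.955,34.495): [(0, 52.3629) (0, 35.125) (10, 36.4921) (10, 54.6411)]  |A|=176.9343
6. ⊥bis P6·P4 via (3.13,29.605): [(0, 52.3629) (0, 35.125) (10, 36.4921) (10, 54.6411)]  |A|=176.9343
7. ⊥bis P6·P5 via (3.03,44.88): [(0, 52.3629) (0, 46.5509) (10, 41.0365) (10, 54.6411)]  |A|=97.0832
8. ⊥bis P6·P7 via (2.645,63.11): [(0, 52.3629) (0, 46.5509) (10, 41.0365) (10, 54.6411)]  |A|=97.0832
9. ⊥bis P6·P8 via (3.82,65.475): [(0, 52.3629) (0, 46.5509) (10, 41.0365) (10, 54.6411)]  |A|=97.0832
10. ⊥bis P6·P9 via (2.71,33.885): [(0, 52.3629) (0, 46.5509) (10, 41.0365) (10, 54.6411)]  |A|=97.0832
11. canonical 4-gon: [(0, 52.3629) (0, 46.5509) (10, 41.0365) (10, 54.6411)]
12. shoelace: 97.0832

Area of P6's cell: 97.0832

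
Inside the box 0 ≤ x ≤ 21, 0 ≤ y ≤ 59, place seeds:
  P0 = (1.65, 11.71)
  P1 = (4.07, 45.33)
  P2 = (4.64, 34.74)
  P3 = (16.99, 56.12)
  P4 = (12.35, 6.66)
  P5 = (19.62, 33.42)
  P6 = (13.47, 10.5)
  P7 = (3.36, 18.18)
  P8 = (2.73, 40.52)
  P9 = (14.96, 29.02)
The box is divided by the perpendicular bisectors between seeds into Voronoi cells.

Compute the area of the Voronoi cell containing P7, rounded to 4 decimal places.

Area of P7's cell: 119.9595

1. box [0,21]×[0,59]: [(0, 0) (21, 0) (21, 59) (0, 59)]
2. ⊥bis P7·P0 via (2.505,14.945): [(0, 15.6071) (21, 10.0568) (21, 59) (0, 59)]  |A|=969.5291
3. ⊥bis P7·P1 via (3.715,31.755): [(0, 31.8522) (0, 15.6071) (21, 10.0568) (21, 31.303)]  |A|=393.658
4. ⊥bis P7·P2 via (4,26.46): [(0, 26.7692) (0, 15.6071) (21, 10.0568) (21, 25.146)]  |A|=275.6384
5. ⊥bis P7·P3 via (10.175,37.15): [(0, 26.7692) (0, 15.6071) (21, 10.0568) (21, 25.146)]  |A|=275.6384
6. ⊥bis P7·P4 via (7.855,12.42): [(0, 26.7692) (0, 15.6071) (8.9185, 13.2499) (21, 22.6781) (21, 25.146)]  |A|=199.3963
7. ⊥bis P7·P5 via (11.49,25.8): [(11.4081, 25.8874) (0, 26.7692) (0, 15.6071) (8.9185, 13.2499) (17.1974, 19.7106)]  |A|=167.2267
8. ⊥bis P7·P6 via (8.415,14.34): [(14.5999, 22.4819) (11.4081, 25.8874) (0, 26.7692) (0, 15.6071) (7.8096, 13.543)]  |A|=141.4132
9. ⊥bis P7·P8 via (3.045,29.35): [(14.5999, 22.4819) (11.4081, 25.8874) (0, 26.7692) (0, 15.6071) (7.8096, 13.543)]  |A|=141.4132
10. ⊥bis P7·P9 via (9.16,23.6): [(12.6292, 19.8876) (6.681, 26.2528) (0, 26.7692) (0, 15.6071) (7.8096, 13.543)]  |A|=119.9595
11. canonical 5-gon: [(12.6292, 19.8876) (6.681, 26.2528) (0, 26.7692) (0, 15.6071) (7.8096, 13.543)]
12. shoelace: 119.9595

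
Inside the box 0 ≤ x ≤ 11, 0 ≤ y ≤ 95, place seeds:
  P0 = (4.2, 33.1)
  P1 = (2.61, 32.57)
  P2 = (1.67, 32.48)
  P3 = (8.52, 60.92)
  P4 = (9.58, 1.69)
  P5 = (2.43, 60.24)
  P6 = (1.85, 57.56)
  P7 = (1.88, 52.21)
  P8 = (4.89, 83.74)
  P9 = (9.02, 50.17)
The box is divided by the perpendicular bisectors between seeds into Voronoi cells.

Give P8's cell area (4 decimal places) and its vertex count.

Area of P8's cell: 249.1440 (5 vertices)

1. box [0,11]×[0,95]: [(0, 0) (11, 0) (11, 95) (0, 95)]
2. ⊥bis P8·P0 via (4.545,58.42): [(0, 58.4819) (11, 58.332) (11, 95) (0, 95)]  |A|=402.5231
3. ⊥bis P8·P1 via (3.75,58.155): [(0, 58.4819) (11, 58.332) (11, 95) (0, 95)]  |A|=402.5231
4. ⊥bis P8·P2 via (3.28,58.11): [(0, 58.4819) (11, 58.332) (11, 95) (0, 95)]  |A|=402.5231
5. ⊥bis P8·P3 via (6.705,72.33): [(0, 71.2634) (11, 73.0132) (11, 95) (0, 95)]  |A|=251.4785
6. ⊥bis P8·P4 via (7.235,42.715): [(0, 71.2634) (11, 73.0132) (11, 95) (0, 95)]  |A|=251.4785
7. ⊥bis P8·P5 via (3.66,71.99): [(0, 72.3731) (4.2074, 71.9327) (11, 73.0132) (11, 95) (0, 95)]  |A|=249.144
8. ⊥bis P8·P6 via (3.37,70.65): [(0, 72.3731) (4.2074, 71.9327) (11, 73.0132) (11, 95) (0, 95)]  |A|=249.144
9. ⊥bis P8·P7 via (3.385,67.975): [(0, 72.3731) (4.2074, 71.9327) (11, 73.0132) (11, 95) (0, 95)]  |A|=249.144
10. ⊥bis P8·P9 via (6.955,66.955): [(0, 72.3731) (4.2074, 71.9327) (11, 73.0132) (11, 95) (0, 95)]  |A|=249.144
11. canonical 5-gon: [(0, 72.3731) (4.2074, 71.9327) (11, 73.0132) (11, 95) (0, 95)]
12. shoelace: 249.144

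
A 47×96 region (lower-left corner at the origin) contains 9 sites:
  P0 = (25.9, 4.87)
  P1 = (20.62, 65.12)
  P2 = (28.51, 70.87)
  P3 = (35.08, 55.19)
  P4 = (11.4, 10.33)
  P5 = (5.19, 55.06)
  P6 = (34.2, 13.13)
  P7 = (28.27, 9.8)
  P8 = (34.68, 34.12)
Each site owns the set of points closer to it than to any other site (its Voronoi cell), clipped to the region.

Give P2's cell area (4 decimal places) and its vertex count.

Area of P2's cell: 970.1377 (4 vertices)

1. box [0,47]×[0,96]: [(0, 0) (47, 0) (47, 96) (0, 96)]
2. ⊥bis P2·P0 via (27.205,37.87): [(0, 38.9458) (47, 37.0872) (47, 96) (0, 96)]  |A|=2725.2238
3. ⊥bis P2·P1 via (24.565,67.995): [(47, 37.2103) (47, 96) (4.1558, 96)]  |A|=1259.3999
4. ⊥bis P2·P3 via (31.795,63.03): [(29.0282, 61.8707) (47, 69.401) (47, 96) (4.1558, 96)]  |A|=970.1377
5. ⊥bis P2·P4 via (19.955,40.6): [(29.0282, 61.8707) (47, 69.401) (47, 96) (4.1558, 96)]  |A|=970.1377
6. ⊥bis P2·P5 via (16.85,62.965): [(29.0282, 61.8707) (47, 69.401) (47, 96) (4.1558, 96)]  |A|=970.1377
7. ⊥bis P2·P6 via (31.355,42): [(29.0282, 61.8707) (47, 69.401) (47, 96) (4.1558, 96)]  |A|=970.1377
8. ⊥bis P2·P7 via (28.39,40.335): [(29.0282, 61.8707) (47, 69.401) (47, 96) (4.1558, 96)]  |A|=970.1377
9. ⊥bis P2·P8 via (31.595,52.495): [(29.0282, 61.8707) (47, 69.401) (47, 96) (4.1558, 96)]  |A|=970.1377
10. canonical 4-gon: [(29.0282, 61.8707) (47, 69.401) (47, 96) (4.1558, 96)]
11. shoelace: 970.1377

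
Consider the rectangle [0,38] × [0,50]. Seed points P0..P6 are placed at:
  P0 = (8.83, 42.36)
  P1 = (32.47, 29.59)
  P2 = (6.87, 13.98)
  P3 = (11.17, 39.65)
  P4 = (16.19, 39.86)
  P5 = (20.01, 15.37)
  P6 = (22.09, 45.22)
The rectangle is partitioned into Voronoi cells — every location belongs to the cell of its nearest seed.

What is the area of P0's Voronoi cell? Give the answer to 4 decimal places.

Area of P0's cell: 163.5937

1. box [0,38]×[0,50]: [(0, 0) (38, 0) (38, 50) (0, 50)]
2. ⊥bis P0·P1 via (20.65,35.975): [(0, 0) (1.2168, 0) (28.2261, 50) (0, 50)]  |A|=736.0729
3. ⊥bis P0·P2 via (7.85,28.17): [(0, 28.7121) (16.1251, 27.5985) (28.2261, 50) (0, 50)]  |A|=487.7884
4. ⊥bis P0·P3 via (10,41.005): [(0, 32.3703) (20.4173, 50) (0, 50)]  |A|=179.9752
5. ⊥bis P0·P4 via (12.51,41.11): [(0, 32.3703) (13.5012, 44.0282) (15.5297, 50) (0, 50)]  |A|=165.3814
6. ⊥bis P0·P5 via (14.42,28.865): [(0, 32.3703) (13.5012, 44.0282) (15.5297, 50) (0, 50)]  |A|=165.3814
7. ⊥bis P0·P6 via (15.46,43.79): [(0, 32.3703) (13.5012, 44.0282) (14.6678, 47.4627) (14.1206, 50) (0, 50)]  |A|=163.5937
8. canonical 5-gon: [(0, 32.3703) (13.5012, 44.0282) (14.6678, 47.4627) (14.1206, 50) (0, 50)]
9. shoelace: 163.5937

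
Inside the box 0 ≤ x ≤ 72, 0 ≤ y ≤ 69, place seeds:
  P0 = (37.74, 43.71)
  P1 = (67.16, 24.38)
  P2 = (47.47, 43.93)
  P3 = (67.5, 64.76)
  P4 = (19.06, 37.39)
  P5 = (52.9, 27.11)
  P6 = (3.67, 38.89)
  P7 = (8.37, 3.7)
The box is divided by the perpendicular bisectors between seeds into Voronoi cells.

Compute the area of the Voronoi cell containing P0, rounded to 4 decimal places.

Area of P0's cell: 680.7736

1. box [0,72]×[0,69]: [(0, 0) (72, 0) (72, 69) (0, 69)]
2. ⊥bis P0·P1 via (52.45,34.045): [(0, 0) (30.0812, 0) (72, 63.7998) (72, 69) (0, 69)]  |A|=3630.794
3. ⊥bis P0·P2 via (42.605,43.82): [(0, 0) (30.0812, 0) (43.1462, 19.8847) (42.0357, 69) (0, 69)]  |A|=2819.9185
4. ⊥bis P0·P3 via (52.62,54.235): [(0, 0) (30.0812, 0) (43.1462, 19.8847) (42.0357, 69) (0, 69)]  |A|=2819.9185
5. ⊥bis P0·P4 via (28.4,40.55): [(38.0275, 12.0941) (43.1462, 19.8847) (42.0357, 69) (18.7745, 69)]  |A|=791.8775
6. ⊥bis P0·P5 via (45.32,35.41): [(33.7224, 24.8185) (42.8462, 33.1508) (42.0357, 69) (18.7745, 69)]  |A|=680.7736
7. ⊥bis P0·P6 via (20.705,41.3): [(33.7224, 24.8185) (42.8462, 33.1508) (42.0357, 69) (18.7745, 69)]  |A|=680.7736
8. ⊥bis P0·P7 via (23.055,23.705): [(33.7224, 24.8185) (42.8462, 33.1508) (42.0357, 69) (18.7745, 69)]  |A|=680.7736
9. canonical 4-gon: [(33.7224, 24.8185) (42.8462, 33.1508) (42.0357, 69) (18.7745, 69)]
10. shoelace: 680.7736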